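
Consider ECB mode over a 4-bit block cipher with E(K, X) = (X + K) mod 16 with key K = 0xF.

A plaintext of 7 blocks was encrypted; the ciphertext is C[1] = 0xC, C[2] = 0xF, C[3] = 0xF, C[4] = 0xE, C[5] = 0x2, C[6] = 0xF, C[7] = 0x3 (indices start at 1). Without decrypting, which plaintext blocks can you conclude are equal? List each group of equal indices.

ECB encrypts each block independently with the same key, so equal ciphertext blocks imply equal plaintext blocks.
C[2] = C[3] = C[6] = 0xF, so P[2] = P[3] = P[6].

P[2] = P[3] = P[6]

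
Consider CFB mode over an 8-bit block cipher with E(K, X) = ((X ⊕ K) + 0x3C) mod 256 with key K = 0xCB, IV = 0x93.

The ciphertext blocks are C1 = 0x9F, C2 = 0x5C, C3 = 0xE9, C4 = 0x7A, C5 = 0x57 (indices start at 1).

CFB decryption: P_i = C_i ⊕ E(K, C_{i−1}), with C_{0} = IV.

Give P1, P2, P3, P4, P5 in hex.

P1 = 0x0B, P2 = 0xCC, P3 = 0x3A, P4 = 0x24, P5 = 0xBA

P1: E(K, 0x93) = 0x94; 0x9F ⊕ 0x94 = 0x0B.
P2: E(K, 0x9F) = 0x90; 0x5C ⊕ 0x90 = 0xCC.
P3: E(K, 0x5C) = 0xD3; 0xE9 ⊕ 0xD3 = 0x3A.
P4: E(K, 0xE9) = 0x5E; 0x7A ⊕ 0x5E = 0x24.
P5: E(K, 0x7A) = 0xED; 0x57 ⊕ 0xED = 0xBA.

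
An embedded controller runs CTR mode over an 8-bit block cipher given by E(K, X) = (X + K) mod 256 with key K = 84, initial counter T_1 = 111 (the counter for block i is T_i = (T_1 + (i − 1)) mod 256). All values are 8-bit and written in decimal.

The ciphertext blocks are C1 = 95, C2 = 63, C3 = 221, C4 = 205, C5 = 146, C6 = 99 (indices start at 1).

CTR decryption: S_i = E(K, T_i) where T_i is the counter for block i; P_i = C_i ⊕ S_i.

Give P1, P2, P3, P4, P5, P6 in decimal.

P1 = 156, P2 = 251, P3 = 24, P4 = 11, P5 = 85, P6 = 171

P1: T = 111, S = E(K, T) = 195; 95 ⊕ 195 = 156.
P2: T = 112, S = E(K, T) = 196; 63 ⊕ 196 = 251.
P3: T = 113, S = E(K, T) = 197; 221 ⊕ 197 = 24.
P4: T = 114, S = E(K, T) = 198; 205 ⊕ 198 = 11.
P5: T = 115, S = E(K, T) = 199; 146 ⊕ 199 = 85.
P6: T = 116, S = E(K, T) = 200; 99 ⊕ 200 = 171.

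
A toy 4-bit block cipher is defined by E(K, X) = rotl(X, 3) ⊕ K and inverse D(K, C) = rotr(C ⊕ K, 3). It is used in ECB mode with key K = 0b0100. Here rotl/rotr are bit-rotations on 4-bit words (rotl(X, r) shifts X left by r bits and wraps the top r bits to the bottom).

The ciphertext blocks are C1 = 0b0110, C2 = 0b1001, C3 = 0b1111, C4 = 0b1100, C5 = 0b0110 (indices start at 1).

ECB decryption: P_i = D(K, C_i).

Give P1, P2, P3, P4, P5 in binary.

P1: D(K, 0b0110) = 0b0100.
P2: D(K, 0b1001) = 0b1011.
P3: D(K, 0b1111) = 0b0111.
P4: D(K, 0b1100) = 0b0001.
P5: D(K, 0b0110) = 0b0100.

P1 = 0b0100, P2 = 0b1011, P3 = 0b0111, P4 = 0b0001, P5 = 0b0100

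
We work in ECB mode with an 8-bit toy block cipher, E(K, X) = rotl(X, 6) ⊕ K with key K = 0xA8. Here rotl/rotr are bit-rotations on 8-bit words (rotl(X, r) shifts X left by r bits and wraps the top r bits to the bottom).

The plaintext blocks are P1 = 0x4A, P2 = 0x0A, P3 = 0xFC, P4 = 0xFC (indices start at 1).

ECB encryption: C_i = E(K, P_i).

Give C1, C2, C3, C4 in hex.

C1: E(K, 0x4A) = 0x3A.
C2: E(K, 0x0A) = 0x2A.
C3: E(K, 0xFC) = 0x97.
C4: E(K, 0xFC) = 0x97.

C1 = 0x3A, C2 = 0x2A, C3 = 0x97, C4 = 0x97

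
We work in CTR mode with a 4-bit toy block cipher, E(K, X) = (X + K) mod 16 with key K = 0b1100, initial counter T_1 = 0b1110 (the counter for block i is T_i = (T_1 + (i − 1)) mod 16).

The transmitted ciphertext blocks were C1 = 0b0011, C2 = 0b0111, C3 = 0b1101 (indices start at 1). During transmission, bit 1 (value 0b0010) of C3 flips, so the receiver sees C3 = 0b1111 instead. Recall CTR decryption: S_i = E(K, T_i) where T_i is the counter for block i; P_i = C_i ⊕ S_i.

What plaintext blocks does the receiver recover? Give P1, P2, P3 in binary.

Only C3 changed, to 0b1111. In CTR, a change in C_i flips the same bit in P_i only; the keystream is unaffected. Decrypting the received ciphertext:
P1: T = 0b1110, S = E(K, T) = 0b1010; 0b0011 ⊕ 0b1010 = 0b1001.
P2: T = 0b1111, S = E(K, T) = 0b1011; 0b0111 ⊕ 0b1011 = 0b1100.
P3: T = 0b0000, S = E(K, T) = 0b1100; 0b1111 ⊕ 0b1100 = 0b0011.
Blocks that differ from the original plaintext: P3.

P1 = 0b1001, P2 = 0b1100, P3 = 0b0011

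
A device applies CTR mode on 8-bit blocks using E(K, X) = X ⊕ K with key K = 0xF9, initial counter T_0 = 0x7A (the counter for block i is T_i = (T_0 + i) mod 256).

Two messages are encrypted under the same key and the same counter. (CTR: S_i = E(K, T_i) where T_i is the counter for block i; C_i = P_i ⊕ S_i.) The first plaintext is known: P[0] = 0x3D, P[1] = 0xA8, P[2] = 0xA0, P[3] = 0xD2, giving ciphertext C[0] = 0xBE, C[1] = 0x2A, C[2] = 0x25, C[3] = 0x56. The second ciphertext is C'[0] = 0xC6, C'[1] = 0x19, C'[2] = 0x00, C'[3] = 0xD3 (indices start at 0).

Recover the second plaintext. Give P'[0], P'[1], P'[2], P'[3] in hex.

P'[0] = 0x45, P'[1] = 0x9B, P'[2] = 0x85, P'[3] = 0x57

In CTR with a reused counter, both messages share the same keystream S_i, so C_i ⊕ C'_i = P_i ⊕ P'_i and thus P'_i = P_i ⊕ C_i ⊕ C'_i.
P'[0]: 0x3D ⊕ 0xBE ⊕ 0xC6 = 0x45.
P'[1]: 0xA8 ⊕ 0x2A ⊕ 0x19 = 0x9B.
P'[2]: 0xA0 ⊕ 0x25 ⊕ 0x00 = 0x85.
P'[3]: 0xD2 ⊕ 0x56 ⊕ 0xD3 = 0x57.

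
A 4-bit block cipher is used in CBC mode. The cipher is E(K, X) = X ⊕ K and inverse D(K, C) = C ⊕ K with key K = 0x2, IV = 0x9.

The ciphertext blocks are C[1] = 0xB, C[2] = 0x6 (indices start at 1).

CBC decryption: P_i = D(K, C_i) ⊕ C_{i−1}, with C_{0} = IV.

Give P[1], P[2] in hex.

P[1]: D(K, 0xB) = 0x9; 0x9 ⊕ 0x9 = 0x0.
P[2]: D(K, 0x6) = 0x4; 0x4 ⊕ 0xB = 0xF.

P[1] = 0x0, P[2] = 0xF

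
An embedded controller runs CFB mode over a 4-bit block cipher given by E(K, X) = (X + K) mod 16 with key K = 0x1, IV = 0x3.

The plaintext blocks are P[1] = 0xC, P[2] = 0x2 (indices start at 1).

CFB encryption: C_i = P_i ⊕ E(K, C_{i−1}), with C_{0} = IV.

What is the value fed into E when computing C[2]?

0x8

C[1]: E(K, 0x3) = 0x4; 0xC ⊕ 0x4 = 0x8.
C[2]: E(K, 0x8) = 0x9; 0x2 ⊕ 0x9 = 0xB.
So the input to E for block [2] is 0x8.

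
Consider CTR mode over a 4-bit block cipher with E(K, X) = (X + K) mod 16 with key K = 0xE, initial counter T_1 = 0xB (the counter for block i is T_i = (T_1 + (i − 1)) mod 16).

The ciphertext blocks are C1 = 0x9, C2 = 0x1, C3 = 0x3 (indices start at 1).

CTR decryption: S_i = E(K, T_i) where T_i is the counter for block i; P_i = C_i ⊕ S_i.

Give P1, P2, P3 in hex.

P1: T = 0xB, S = E(K, T) = 0x9; 0x9 ⊕ 0x9 = 0x0.
P2: T = 0xC, S = E(K, T) = 0xA; 0x1 ⊕ 0xA = 0xB.
P3: T = 0xD, S = E(K, T) = 0xB; 0x3 ⊕ 0xB = 0x8.

P1 = 0x0, P2 = 0xB, P3 = 0x8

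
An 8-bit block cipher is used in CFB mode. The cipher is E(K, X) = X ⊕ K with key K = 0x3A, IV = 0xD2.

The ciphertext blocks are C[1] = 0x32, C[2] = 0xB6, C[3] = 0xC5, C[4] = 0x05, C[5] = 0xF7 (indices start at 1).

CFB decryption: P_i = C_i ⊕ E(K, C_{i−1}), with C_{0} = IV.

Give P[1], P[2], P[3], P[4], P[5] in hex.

P[1] = 0xDA, P[2] = 0xBE, P[3] = 0x49, P[4] = 0xFA, P[5] = 0xC8

P[1]: E(K, 0xD2) = 0xE8; 0x32 ⊕ 0xE8 = 0xDA.
P[2]: E(K, 0x32) = 0x08; 0xB6 ⊕ 0x08 = 0xBE.
P[3]: E(K, 0xB6) = 0x8C; 0xC5 ⊕ 0x8C = 0x49.
P[4]: E(K, 0xC5) = 0xFF; 0x05 ⊕ 0xFF = 0xFA.
P[5]: E(K, 0x05) = 0x3F; 0xF7 ⊕ 0x3F = 0xC8.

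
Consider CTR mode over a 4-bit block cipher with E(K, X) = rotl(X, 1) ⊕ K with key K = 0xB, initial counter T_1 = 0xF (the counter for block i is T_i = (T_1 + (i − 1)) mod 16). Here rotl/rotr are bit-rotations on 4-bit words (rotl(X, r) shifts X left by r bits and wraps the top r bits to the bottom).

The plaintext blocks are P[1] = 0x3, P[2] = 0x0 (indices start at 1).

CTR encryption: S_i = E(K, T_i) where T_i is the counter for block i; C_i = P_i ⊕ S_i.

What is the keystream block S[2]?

C[1]: T = 0xF, S = E(K, T) = 0x4; 0x3 ⊕ 0x4 = 0x7.
C[2]: T = 0x0, S = E(K, T) = 0xB; 0x0 ⊕ 0xB = 0xB.
So S[2] = 0xB.

0xB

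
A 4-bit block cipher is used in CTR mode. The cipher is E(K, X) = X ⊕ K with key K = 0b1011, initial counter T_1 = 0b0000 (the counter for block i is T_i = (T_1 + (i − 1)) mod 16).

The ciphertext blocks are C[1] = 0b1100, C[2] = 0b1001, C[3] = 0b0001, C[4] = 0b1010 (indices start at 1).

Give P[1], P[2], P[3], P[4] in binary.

P[1] = 0b0111, P[2] = 0b0011, P[3] = 0b1000, P[4] = 0b0010

CTR decryption: S_i = E(K, T_i) where T_i is the counter for block i; P_i = C_i ⊕ S_i.
P[1]: T = 0b0000, S = E(K, T) = 0b1011; 0b1100 ⊕ 0b1011 = 0b0111.
P[2]: T = 0b0001, S = E(K, T) = 0b1010; 0b1001 ⊕ 0b1010 = 0b0011.
P[3]: T = 0b0010, S = E(K, T) = 0b1001; 0b0001 ⊕ 0b1001 = 0b1000.
P[4]: T = 0b0011, S = E(K, T) = 0b1000; 0b1010 ⊕ 0b1000 = 0b0010.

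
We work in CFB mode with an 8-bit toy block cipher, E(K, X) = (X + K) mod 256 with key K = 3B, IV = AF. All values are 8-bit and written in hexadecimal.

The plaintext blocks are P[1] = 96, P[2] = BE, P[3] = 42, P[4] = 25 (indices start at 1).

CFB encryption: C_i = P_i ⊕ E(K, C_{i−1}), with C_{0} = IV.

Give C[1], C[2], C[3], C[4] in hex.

C[1] = 7C, C[2] = 09, C[3] = 06, C[4] = 64

C[1]: E(K, AF) = EA; 96 ⊕ EA = 7C.
C[2]: E(K, 7C) = B7; BE ⊕ B7 = 09.
C[3]: E(K, 09) = 44; 42 ⊕ 44 = 06.
C[4]: E(K, 06) = 41; 25 ⊕ 41 = 64.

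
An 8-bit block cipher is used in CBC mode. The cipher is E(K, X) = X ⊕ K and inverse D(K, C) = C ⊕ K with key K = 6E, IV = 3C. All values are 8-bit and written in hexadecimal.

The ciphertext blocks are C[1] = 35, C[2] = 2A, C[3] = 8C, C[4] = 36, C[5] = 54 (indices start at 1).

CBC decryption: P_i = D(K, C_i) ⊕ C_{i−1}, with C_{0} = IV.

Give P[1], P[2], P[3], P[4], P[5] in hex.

P[1] = 67, P[2] = 71, P[3] = C8, P[4] = D4, P[5] = 0C

P[1]: D(K, 35) = 5B; 5B ⊕ 3C = 67.
P[2]: D(K, 2A) = 44; 44 ⊕ 35 = 71.
P[3]: D(K, 8C) = E2; E2 ⊕ 2A = C8.
P[4]: D(K, 36) = 58; 58 ⊕ 8C = D4.
P[5]: D(K, 54) = 3A; 3A ⊕ 36 = 0C.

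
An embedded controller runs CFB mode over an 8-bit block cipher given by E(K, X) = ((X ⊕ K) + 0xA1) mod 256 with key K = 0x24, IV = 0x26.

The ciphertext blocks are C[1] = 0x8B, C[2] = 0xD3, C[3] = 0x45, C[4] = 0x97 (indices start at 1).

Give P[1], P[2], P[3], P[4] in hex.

CFB decryption: P_i = C_i ⊕ E(K, C_{i−1}), with C_{0} = IV.
P[1]: E(K, 0x26) = 0xA3; 0x8B ⊕ 0xA3 = 0x28.
P[2]: E(K, 0x8B) = 0x50; 0xD3 ⊕ 0x50 = 0x83.
P[3]: E(K, 0xD3) = 0x98; 0x45 ⊕ 0x98 = 0xDD.
P[4]: E(K, 0x45) = 0x02; 0x97 ⊕ 0x02 = 0x95.

P[1] = 0x28, P[2] = 0x83, P[3] = 0xDD, P[4] = 0x95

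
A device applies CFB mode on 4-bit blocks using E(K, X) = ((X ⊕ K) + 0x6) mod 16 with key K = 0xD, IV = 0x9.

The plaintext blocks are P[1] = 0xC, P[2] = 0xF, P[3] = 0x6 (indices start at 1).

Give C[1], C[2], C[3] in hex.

CFB encryption: C_i = P_i ⊕ E(K, C_{i−1}), with C_{0} = IV.
C[1]: E(K, 0x9) = 0xA; 0xC ⊕ 0xA = 0x6.
C[2]: E(K, 0x6) = 0x1; 0xF ⊕ 0x1 = 0xE.
C[3]: E(K, 0xE) = 0x9; 0x6 ⊕ 0x9 = 0xF.

C[1] = 0x6, C[2] = 0xE, C[3] = 0xF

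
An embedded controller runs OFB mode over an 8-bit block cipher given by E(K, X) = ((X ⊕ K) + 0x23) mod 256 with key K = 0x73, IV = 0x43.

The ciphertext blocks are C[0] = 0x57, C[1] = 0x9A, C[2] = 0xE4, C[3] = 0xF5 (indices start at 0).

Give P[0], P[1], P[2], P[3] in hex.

P[0] = 0x04, P[1] = 0xD9, P[2] = 0xB7, P[3] = 0xB6

OFB decryption: S_i = E(K, S_{i−1}) with S_{−1} = IV; P_i = C_i ⊕ S_i.
P[0]: S = E(K, 0x43) = 0x53; 0x57 ⊕ 0x53 = 0x04.
P[1]: S = E(K, 0x53) = 0x43; 0x9A ⊕ 0x43 = 0xD9.
P[2]: S = E(K, 0x43) = 0x53; 0xE4 ⊕ 0x53 = 0xB7.
P[3]: S = E(K, 0x53) = 0x43; 0xF5 ⊕ 0x43 = 0xB6.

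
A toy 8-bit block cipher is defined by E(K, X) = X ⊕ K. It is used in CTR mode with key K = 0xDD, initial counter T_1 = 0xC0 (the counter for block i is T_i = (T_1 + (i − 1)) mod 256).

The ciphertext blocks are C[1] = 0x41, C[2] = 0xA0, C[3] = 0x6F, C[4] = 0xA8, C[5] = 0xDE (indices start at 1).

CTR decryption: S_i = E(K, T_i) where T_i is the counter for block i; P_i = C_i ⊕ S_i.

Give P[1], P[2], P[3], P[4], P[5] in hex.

P[1] = 0x5C, P[2] = 0xBC, P[3] = 0x70, P[4] = 0xB6, P[5] = 0xC7

P[1]: T = 0xC0, S = E(K, T) = 0x1D; 0x41 ⊕ 0x1D = 0x5C.
P[2]: T = 0xC1, S = E(K, T) = 0x1C; 0xA0 ⊕ 0x1C = 0xBC.
P[3]: T = 0xC2, S = E(K, T) = 0x1F; 0x6F ⊕ 0x1F = 0x70.
P[4]: T = 0xC3, S = E(K, T) = 0x1E; 0xA8 ⊕ 0x1E = 0xB6.
P[5]: T = 0xC4, S = E(K, T) = 0x19; 0xDE ⊕ 0x19 = 0xC7.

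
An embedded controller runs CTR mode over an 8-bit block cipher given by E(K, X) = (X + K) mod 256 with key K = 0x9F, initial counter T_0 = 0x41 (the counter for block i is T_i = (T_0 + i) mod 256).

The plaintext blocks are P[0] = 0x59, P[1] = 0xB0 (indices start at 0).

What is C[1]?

CTR encryption: S_i = E(K, T_i) where T_i is the counter for block i; C_i = P_i ⊕ S_i.
C[0]: T = 0x41, S = E(K, T) = 0xE0; 0x59 ⊕ 0xE0 = 0xB9.
C[1]: T = 0x42, S = E(K, T) = 0xE1; 0xB0 ⊕ 0xE1 = 0x51.

C[1] = 0x51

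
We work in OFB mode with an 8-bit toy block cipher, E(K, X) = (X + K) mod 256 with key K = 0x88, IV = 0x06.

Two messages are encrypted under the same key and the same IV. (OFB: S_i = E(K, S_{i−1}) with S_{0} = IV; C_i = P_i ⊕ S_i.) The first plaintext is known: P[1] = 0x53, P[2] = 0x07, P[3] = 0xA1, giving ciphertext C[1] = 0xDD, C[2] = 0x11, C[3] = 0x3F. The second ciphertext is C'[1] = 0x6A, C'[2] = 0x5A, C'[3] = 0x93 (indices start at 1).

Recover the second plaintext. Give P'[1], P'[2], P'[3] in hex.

P'[1] = 0xE4, P'[2] = 0x4C, P'[3] = 0x0D

In OFB with a reused IV, both messages share the same keystream S_i, so C_i ⊕ C'_i = P_i ⊕ P'_i and thus P'_i = P_i ⊕ C_i ⊕ C'_i.
P'[1]: 0x53 ⊕ 0xDD ⊕ 0x6A = 0xE4.
P'[2]: 0x07 ⊕ 0x11 ⊕ 0x5A = 0x4C.
P'[3]: 0xA1 ⊕ 0x3F ⊕ 0x93 = 0x0D.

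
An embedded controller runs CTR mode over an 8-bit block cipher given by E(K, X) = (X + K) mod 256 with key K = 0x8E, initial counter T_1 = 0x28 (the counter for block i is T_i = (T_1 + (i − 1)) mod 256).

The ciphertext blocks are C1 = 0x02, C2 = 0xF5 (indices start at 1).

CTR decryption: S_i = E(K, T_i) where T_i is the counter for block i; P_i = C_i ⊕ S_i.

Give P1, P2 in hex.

P1 = 0xB4, P2 = 0x42

P1: T = 0x28, S = E(K, T) = 0xB6; 0x02 ⊕ 0xB6 = 0xB4.
P2: T = 0x29, S = E(K, T) = 0xB7; 0xF5 ⊕ 0xB7 = 0x42.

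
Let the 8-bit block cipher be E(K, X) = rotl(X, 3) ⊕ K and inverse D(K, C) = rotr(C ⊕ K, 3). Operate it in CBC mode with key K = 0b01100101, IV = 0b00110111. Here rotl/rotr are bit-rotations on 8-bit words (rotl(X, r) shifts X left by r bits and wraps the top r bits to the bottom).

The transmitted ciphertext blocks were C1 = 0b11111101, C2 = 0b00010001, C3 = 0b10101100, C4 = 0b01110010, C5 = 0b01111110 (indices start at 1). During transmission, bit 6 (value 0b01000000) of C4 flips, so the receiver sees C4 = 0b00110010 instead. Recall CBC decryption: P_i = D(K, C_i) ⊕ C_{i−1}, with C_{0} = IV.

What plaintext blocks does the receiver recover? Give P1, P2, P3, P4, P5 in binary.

Only C4 changed, to 0b00110010. In CBC, a change in C_i garbles P_i and flips the same bit in P_{i+1}. Decrypting the received ciphertext:
P1: D(K, 0b11111101) = 0b00010011; 0b00010011 ⊕ 0b00110111 = 0b00100100.
P2: D(K, 0b00010001) = 0b10001110; 0b10001110 ⊕ 0b11111101 = 0b01110011.
P3: D(K, 0b10101100) = 0b00111001; 0b00111001 ⊕ 0b00010001 = 0b00101000.
P4: D(K, 0b00110010) = 0b11101010; 0b11101010 ⊕ 0b10101100 = 0b01000110.
P5: D(K, 0b01111110) = 0b01100011; 0b01100011 ⊕ 0b00110010 = 0b01010001.
Blocks that differ from the original plaintext: P4, P5.

P1 = 0b00100100, P2 = 0b01110011, P3 = 0b00101000, P4 = 0b01000110, P5 = 0b01010001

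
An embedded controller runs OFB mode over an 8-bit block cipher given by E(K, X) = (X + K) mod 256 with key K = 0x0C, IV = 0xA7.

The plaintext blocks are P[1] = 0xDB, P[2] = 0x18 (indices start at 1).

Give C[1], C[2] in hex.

OFB encryption: S_i = E(K, S_{i−1}) with S_{0} = IV; C_i = P_i ⊕ S_i.
C[1]: S = E(K, 0xA7) = 0xB3; 0xDB ⊕ 0xB3 = 0x68.
C[2]: S = E(K, 0xB3) = 0xBF; 0x18 ⊕ 0xBF = 0xA7.

C[1] = 0x68, C[2] = 0xA7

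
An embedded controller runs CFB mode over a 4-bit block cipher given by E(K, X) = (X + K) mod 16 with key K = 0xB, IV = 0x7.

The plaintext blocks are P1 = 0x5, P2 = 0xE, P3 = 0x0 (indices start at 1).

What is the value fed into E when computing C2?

CFB encryption: C_i = P_i ⊕ E(K, C_{i−1}), with C_{0} = IV.
C1: E(K, 0x7) = 0x2; 0x5 ⊕ 0x2 = 0x7.
C2: E(K, 0x7) = 0x2; 0xE ⊕ 0x2 = 0xC.
So the input to E for block 2 is 0x7.

0x7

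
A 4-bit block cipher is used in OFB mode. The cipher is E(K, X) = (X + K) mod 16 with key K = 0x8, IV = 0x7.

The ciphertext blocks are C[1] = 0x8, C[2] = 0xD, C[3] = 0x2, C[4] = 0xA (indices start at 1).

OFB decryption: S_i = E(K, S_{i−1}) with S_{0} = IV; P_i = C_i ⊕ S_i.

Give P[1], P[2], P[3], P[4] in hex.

P[1] = 0x7, P[2] = 0xA, P[3] = 0xD, P[4] = 0xD

P[1]: S = E(K, 0x7) = 0xF; 0x8 ⊕ 0xF = 0x7.
P[2]: S = E(K, 0xF) = 0x7; 0xD ⊕ 0x7 = 0xA.
P[3]: S = E(K, 0x7) = 0xF; 0x2 ⊕ 0xF = 0xD.
P[4]: S = E(K, 0xF) = 0x7; 0xA ⊕ 0x7 = 0xD.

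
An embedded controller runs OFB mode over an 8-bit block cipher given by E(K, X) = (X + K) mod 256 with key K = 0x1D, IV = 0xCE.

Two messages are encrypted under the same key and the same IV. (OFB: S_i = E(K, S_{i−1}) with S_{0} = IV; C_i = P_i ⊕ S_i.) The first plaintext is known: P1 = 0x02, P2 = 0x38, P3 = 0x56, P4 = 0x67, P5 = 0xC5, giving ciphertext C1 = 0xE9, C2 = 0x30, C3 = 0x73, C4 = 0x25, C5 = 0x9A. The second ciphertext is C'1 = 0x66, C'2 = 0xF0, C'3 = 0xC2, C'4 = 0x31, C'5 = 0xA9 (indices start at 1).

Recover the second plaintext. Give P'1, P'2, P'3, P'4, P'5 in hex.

In OFB with a reused IV, both messages share the same keystream S_i, so C_i ⊕ C'_i = P_i ⊕ P'_i and thus P'_i = P_i ⊕ C_i ⊕ C'_i.
P'1: 0x02 ⊕ 0xE9 ⊕ 0x66 = 0x8D.
P'2: 0x38 ⊕ 0x30 ⊕ 0xF0 = 0xF8.
P'3: 0x56 ⊕ 0x73 ⊕ 0xC2 = 0xE7.
P'4: 0x67 ⊕ 0x25 ⊕ 0x31 = 0x73.
P'5: 0xC5 ⊕ 0x9A ⊕ 0xA9 = 0xF6.

P'1 = 0x8D, P'2 = 0xF8, P'3 = 0xE7, P'4 = 0x73, P'5 = 0xF6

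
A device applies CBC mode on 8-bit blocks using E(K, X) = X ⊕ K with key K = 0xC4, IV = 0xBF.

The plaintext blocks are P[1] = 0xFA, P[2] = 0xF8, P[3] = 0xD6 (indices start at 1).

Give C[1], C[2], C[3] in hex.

C[1] = 0x81, C[2] = 0xBD, C[3] = 0xAF

CBC encryption: C_i = E(K, P_i ⊕ C_{i−1}), with C_{0} = IV.
C[1]: P[1] ⊕ 0xBF = 0x45; E(K, 0x45) = 0x81.
C[2]: P[2] ⊕ 0x81 = 0x79; E(K, 0x79) = 0xBD.
C[3]: P[3] ⊕ 0xBD = 0x6B; E(K, 0x6B) = 0xAF.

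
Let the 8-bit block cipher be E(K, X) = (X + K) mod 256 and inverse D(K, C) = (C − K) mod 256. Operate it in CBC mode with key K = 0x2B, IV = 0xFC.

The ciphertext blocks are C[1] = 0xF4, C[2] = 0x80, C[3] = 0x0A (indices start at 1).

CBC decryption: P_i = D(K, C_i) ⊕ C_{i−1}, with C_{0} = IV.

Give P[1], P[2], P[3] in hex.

P[1]: D(K, 0xF4) = 0xC9; 0xC9 ⊕ 0xFC = 0x35.
P[2]: D(K, 0x80) = 0x55; 0x55 ⊕ 0xF4 = 0xA1.
P[3]: D(K, 0x0A) = 0xDF; 0xDF ⊕ 0x80 = 0x5F.

P[1] = 0x35, P[2] = 0xA1, P[3] = 0x5F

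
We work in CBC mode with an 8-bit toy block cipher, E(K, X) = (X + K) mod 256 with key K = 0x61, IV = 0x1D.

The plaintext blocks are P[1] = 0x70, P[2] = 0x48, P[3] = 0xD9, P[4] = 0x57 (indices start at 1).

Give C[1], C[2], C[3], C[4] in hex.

C[1] = 0xCE, C[2] = 0xE7, C[3] = 0x9F, C[4] = 0x29

CBC encryption: C_i = E(K, P_i ⊕ C_{i−1}), with C_{0} = IV.
C[1]: P[1] ⊕ 0x1D = 0x6D; E(K, 0x6D) = 0xCE.
C[2]: P[2] ⊕ 0xCE = 0x86; E(K, 0x86) = 0xE7.
C[3]: P[3] ⊕ 0xE7 = 0x3E; E(K, 0x3E) = 0x9F.
C[4]: P[4] ⊕ 0x9F = 0xC8; E(K, 0xC8) = 0x29.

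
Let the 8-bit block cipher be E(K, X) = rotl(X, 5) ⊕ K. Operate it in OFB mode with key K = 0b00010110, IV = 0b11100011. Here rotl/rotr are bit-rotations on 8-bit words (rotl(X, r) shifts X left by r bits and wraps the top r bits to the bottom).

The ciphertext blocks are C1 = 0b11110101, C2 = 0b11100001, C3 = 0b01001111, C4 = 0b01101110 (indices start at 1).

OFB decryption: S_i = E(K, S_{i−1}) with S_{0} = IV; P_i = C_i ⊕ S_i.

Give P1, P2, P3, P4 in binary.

P1: S = E(K, 0b11100011) = 0b01101010; 0b11110101 ⊕ 0b01101010 = 0b10011111.
P2: S = E(K, 0b01101010) = 0b01011011; 0b11100001 ⊕ 0b01011011 = 0b10111010.
P3: S = E(K, 0b01011011) = 0b01111101; 0b01001111 ⊕ 0b01111101 = 0b00110010.
P4: S = E(K, 0b01111101) = 0b10111001; 0b01101110 ⊕ 0b10111001 = 0b11010111.

P1 = 0b10011111, P2 = 0b10111010, P3 = 0b00110010, P4 = 0b11010111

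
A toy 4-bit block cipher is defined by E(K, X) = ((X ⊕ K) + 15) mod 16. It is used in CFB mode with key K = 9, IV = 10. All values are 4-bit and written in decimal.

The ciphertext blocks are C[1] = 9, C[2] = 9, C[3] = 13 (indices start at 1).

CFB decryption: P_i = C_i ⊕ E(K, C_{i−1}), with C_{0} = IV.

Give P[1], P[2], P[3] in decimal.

P[1] = 11, P[2] = 6, P[3] = 2

P[1]: E(K, 10) = 2; 9 ⊕ 2 = 11.
P[2]: E(K, 9) = 15; 9 ⊕ 15 = 6.
P[3]: E(K, 9) = 15; 13 ⊕ 15 = 2.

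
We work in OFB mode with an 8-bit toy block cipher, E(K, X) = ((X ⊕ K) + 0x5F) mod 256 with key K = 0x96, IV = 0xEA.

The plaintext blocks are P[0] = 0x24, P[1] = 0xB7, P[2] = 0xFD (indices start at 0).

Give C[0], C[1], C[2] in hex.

OFB encryption: S_i = E(K, S_{i−1}) with S_{−1} = IV; C_i = P_i ⊕ S_i.
C[0]: S = E(K, 0xEA) = 0xDB; 0x24 ⊕ 0xDB = 0xFF.
C[1]: S = E(K, 0xDB) = 0xAC; 0xB7 ⊕ 0xAC = 0x1B.
C[2]: S = E(K, 0xAC) = 0x99; 0xFD ⊕ 0x99 = 0x64.

C[0] = 0xFF, C[1] = 0x1B, C[2] = 0x64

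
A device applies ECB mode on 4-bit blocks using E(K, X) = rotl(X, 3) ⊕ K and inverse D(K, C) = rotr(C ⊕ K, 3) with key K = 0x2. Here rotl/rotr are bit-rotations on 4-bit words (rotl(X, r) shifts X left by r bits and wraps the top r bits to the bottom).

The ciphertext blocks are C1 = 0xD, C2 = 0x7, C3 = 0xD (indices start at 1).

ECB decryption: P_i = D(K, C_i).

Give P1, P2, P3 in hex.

P1: D(K, 0xD) = 0xF.
P2: D(K, 0x7) = 0xA.
P3: D(K, 0xD) = 0xF.

P1 = 0xF, P2 = 0xA, P3 = 0xF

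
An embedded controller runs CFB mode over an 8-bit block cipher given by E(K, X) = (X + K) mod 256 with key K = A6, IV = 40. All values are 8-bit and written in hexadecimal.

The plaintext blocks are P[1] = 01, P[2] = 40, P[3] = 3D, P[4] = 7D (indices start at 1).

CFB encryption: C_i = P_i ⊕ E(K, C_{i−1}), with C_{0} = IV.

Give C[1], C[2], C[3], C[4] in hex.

C[1] = E7, C[2] = CD, C[3] = 4E, C[4] = 89

C[1]: E(K, 40) = E6; 01 ⊕ E6 = E7.
C[2]: E(K, E7) = 8D; 40 ⊕ 8D = CD.
C[3]: E(K, CD) = 73; 3D ⊕ 73 = 4E.
C[4]: E(K, 4E) = F4; 7D ⊕ F4 = 89.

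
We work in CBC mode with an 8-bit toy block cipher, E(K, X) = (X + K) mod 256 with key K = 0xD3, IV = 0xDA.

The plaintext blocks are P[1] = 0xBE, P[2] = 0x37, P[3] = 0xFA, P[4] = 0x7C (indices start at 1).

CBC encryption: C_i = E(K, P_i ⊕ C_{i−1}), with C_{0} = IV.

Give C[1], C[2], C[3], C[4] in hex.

C[1]: P[1] ⊕ 0xDA = 0x64; E(K, 0x64) = 0x37.
C[2]: P[2] ⊕ 0x37 = 0x00; E(K, 0x00) = 0xD3.
C[3]: P[3] ⊕ 0xD3 = 0x29; E(K, 0x29) = 0xFC.
C[4]: P[4] ⊕ 0xFC = 0x80; E(K, 0x80) = 0x53.

C[1] = 0x37, C[2] = 0xD3, C[3] = 0xFC, C[4] = 0x53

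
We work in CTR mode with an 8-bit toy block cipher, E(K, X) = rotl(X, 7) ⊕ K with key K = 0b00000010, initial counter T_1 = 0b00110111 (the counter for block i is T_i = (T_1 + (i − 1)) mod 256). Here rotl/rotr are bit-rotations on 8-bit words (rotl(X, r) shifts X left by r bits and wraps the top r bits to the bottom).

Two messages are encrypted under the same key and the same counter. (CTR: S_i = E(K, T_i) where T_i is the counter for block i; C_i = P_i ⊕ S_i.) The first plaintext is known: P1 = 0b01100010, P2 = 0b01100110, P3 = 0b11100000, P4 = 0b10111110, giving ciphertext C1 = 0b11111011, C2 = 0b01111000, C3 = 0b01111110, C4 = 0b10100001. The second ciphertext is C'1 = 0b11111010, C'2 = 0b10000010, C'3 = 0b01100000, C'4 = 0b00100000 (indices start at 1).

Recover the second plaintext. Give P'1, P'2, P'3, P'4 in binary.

In CTR with a reused counter, both messages share the same keystream S_i, so C_i ⊕ C'_i = P_i ⊕ P'_i and thus P'_i = P_i ⊕ C_i ⊕ C'_i.
P'1: 0b01100010 ⊕ 0b11111011 ⊕ 0b11111010 = 0b01100011.
P'2: 0b01100110 ⊕ 0b01111000 ⊕ 0b10000010 = 0b10011100.
P'3: 0b11100000 ⊕ 0b01111110 ⊕ 0b01100000 = 0b11111110.
P'4: 0b10111110 ⊕ 0b10100001 ⊕ 0b00100000 = 0b00111111.

P'1 = 0b01100011, P'2 = 0b10011100, P'3 = 0b11111110, P'4 = 0b00111111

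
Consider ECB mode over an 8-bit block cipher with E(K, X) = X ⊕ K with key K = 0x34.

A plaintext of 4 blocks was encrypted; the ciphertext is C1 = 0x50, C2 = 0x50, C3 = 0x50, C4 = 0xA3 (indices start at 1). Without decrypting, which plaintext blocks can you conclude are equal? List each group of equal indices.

ECB encrypts each block independently with the same key, so equal ciphertext blocks imply equal plaintext blocks.
C1 = C2 = C3 = 0x50, so P1 = P2 = P3.

P1 = P2 = P3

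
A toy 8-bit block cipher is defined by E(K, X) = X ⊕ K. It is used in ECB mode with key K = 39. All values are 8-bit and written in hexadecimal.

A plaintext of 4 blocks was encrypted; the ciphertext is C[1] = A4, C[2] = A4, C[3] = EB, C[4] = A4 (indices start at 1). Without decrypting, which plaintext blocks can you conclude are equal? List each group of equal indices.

P[1] = P[2] = P[4]

ECB encrypts each block independently with the same key, so equal ciphertext blocks imply equal plaintext blocks.
C[1] = C[2] = C[4] = A4, so P[1] = P[2] = P[4].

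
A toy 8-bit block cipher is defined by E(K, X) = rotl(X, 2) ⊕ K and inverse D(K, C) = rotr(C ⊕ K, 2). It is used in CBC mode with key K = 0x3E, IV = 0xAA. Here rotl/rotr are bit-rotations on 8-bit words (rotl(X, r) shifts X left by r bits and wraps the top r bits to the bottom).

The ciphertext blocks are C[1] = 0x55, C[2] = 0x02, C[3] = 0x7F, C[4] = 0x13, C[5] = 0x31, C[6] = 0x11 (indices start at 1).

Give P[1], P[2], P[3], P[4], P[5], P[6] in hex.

CBC decryption: P_i = D(K, C_i) ⊕ C_{i−1}, with C_{0} = IV.
P[1]: D(K, 0x55) = 0xDA; 0xDA ⊕ 0xAA = 0x70.
P[2]: D(K, 0x02) = 0x0F; 0x0F ⊕ 0x55 = 0x5A.
P[3]: D(K, 0x7F) = 0x50; 0x50 ⊕ 0x02 = 0x52.
P[4]: D(K, 0x13) = 0x4B; 0x4B ⊕ 0x7F = 0x34.
P[5]: D(K, 0x31) = 0xC3; 0xC3 ⊕ 0x13 = 0xD0.
P[6]: D(K, 0x11) = 0xCB; 0xCB ⊕ 0x31 = 0xFA.

P[1] = 0x70, P[2] = 0x5A, P[3] = 0x52, P[4] = 0x34, P[5] = 0xD0, P[6] = 0xFA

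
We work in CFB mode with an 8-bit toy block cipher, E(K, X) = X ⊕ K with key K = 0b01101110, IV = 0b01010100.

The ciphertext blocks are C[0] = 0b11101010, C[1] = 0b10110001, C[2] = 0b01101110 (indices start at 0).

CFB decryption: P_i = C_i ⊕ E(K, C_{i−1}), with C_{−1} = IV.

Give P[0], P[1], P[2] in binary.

P[0]: E(K, 0b01010100) = 0b00111010; 0b11101010 ⊕ 0b00111010 = 0b11010000.
P[1]: E(K, 0b11101010) = 0b10000100; 0b10110001 ⊕ 0b10000100 = 0b00110101.
P[2]: E(K, 0b10110001) = 0b11011111; 0b01101110 ⊕ 0b11011111 = 0b10110001.

P[0] = 0b11010000, P[1] = 0b00110101, P[2] = 0b10110001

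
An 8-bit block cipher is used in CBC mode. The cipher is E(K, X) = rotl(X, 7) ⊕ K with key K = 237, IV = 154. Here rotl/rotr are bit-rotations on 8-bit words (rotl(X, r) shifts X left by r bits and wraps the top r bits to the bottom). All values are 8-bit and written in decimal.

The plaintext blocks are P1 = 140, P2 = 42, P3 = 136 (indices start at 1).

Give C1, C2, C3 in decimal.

CBC encryption: C_i = E(K, P_i ⊕ C_{i−1}), with C_{0} = IV.
C1: P1 ⊕ 154 = 22; E(K, 22) = 230.
C2: P2 ⊕ 230 = 204; E(K, 204) = 139.
C3: P3 ⊕ 139 = 3; E(K, 3) = 108.

C1 = 230, C2 = 139, C3 = 108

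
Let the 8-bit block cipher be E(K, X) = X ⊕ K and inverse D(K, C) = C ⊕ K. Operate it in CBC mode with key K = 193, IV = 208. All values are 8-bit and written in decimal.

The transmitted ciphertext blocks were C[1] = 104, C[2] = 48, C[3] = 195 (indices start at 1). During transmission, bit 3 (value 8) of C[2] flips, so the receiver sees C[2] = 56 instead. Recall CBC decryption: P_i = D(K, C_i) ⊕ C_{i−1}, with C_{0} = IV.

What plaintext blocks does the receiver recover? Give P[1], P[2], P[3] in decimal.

Only C[2] changed, to 56. In CBC, a change in C_i garbles P_i and flips the same bit in P_{i+1}. Decrypting the received ciphertext:
P[1]: D(K, 104) = 169; 169 ⊕ 208 = 121.
P[2]: D(K, 56) = 249; 249 ⊕ 104 = 145.
P[3]: D(K, 195) = 2; 2 ⊕ 56 = 58.
Blocks that differ from the original plaintext: P[2], P[3].

P[1] = 121, P[2] = 145, P[3] = 58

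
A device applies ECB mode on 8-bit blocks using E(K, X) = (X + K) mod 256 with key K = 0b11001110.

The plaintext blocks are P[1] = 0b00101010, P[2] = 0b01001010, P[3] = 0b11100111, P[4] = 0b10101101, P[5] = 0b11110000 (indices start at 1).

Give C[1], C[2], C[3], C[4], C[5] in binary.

ECB encryption: C_i = E(K, P_i).
C[1]: E(K, 0b00101010) = 0b11111000.
C[2]: E(K, 0b01001010) = 0b00011000.
C[3]: E(K, 0b11100111) = 0b10110101.
C[4]: E(K, 0b10101101) = 0b01111011.
C[5]: E(K, 0b11110000) = 0b10111110.

C[1] = 0b11111000, C[2] = 0b00011000, C[3] = 0b10110101, C[4] = 0b01111011, C[5] = 0b10111110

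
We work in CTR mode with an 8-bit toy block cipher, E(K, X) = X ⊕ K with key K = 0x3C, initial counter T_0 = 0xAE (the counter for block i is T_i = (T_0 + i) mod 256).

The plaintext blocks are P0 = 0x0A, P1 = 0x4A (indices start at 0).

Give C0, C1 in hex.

C0 = 0x98, C1 = 0xD9

CTR encryption: S_i = E(K, T_i) where T_i is the counter for block i; C_i = P_i ⊕ S_i.
C0: T = 0xAE, S = E(K, T) = 0x92; 0x0A ⊕ 0x92 = 0x98.
C1: T = 0xAF, S = E(K, T) = 0x93; 0x4A ⊕ 0x93 = 0xD9.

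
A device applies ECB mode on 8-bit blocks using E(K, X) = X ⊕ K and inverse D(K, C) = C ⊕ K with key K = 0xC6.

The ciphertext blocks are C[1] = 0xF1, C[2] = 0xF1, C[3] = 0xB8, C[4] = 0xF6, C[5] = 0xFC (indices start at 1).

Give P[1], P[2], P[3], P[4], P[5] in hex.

ECB decryption: P_i = D(K, C_i).
P[1]: D(K, 0xF1) = 0x37.
P[2]: D(K, 0xF1) = 0x37.
P[3]: D(K, 0xB8) = 0x7E.
P[4]: D(K, 0xF6) = 0x30.
P[5]: D(K, 0xFC) = 0x3A.

P[1] = 0x37, P[2] = 0x37, P[3] = 0x7E, P[4] = 0x30, P[5] = 0x3A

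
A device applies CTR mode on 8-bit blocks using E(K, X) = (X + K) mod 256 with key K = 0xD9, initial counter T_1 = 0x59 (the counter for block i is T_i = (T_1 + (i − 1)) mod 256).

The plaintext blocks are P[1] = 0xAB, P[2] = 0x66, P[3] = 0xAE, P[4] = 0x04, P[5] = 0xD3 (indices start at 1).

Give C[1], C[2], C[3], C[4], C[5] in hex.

C[1] = 0x99, C[2] = 0x55, C[3] = 0x9A, C[4] = 0x31, C[5] = 0xE5

CTR encryption: S_i = E(K, T_i) where T_i is the counter for block i; C_i = P_i ⊕ S_i.
C[1]: T = 0x59, S = E(K, T) = 0x32; 0xAB ⊕ 0x32 = 0x99.
C[2]: T = 0x5A, S = E(K, T) = 0x33; 0x66 ⊕ 0x33 = 0x55.
C[3]: T = 0x5B, S = E(K, T) = 0x34; 0xAE ⊕ 0x34 = 0x9A.
C[4]: T = 0x5C, S = E(K, T) = 0x35; 0x04 ⊕ 0x35 = 0x31.
C[5]: T = 0x5D, S = E(K, T) = 0x36; 0xD3 ⊕ 0x36 = 0xE5.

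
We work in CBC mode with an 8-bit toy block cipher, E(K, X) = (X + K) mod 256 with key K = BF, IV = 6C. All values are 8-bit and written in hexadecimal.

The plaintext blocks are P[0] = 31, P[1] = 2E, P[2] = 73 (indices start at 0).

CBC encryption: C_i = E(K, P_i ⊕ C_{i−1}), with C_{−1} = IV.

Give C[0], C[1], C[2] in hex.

C[0] = 1C, C[1] = F1, C[2] = 41

C[0]: P[0] ⊕ 6C = 5D; E(K, 5D) = 1C.
C[1]: P[1] ⊕ 1C = 32; E(K, 32) = F1.
C[2]: P[2] ⊕ F1 = 82; E(K, 82) = 41.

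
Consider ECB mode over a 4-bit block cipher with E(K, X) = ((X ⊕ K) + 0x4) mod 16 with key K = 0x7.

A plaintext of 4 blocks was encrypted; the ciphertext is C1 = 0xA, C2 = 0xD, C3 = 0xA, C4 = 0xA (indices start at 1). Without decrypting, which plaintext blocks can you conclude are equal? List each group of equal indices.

P1 = P3 = P4

ECB encrypts each block independently with the same key, so equal ciphertext blocks imply equal plaintext blocks.
C1 = C3 = C4 = 0xA, so P1 = P3 = P4.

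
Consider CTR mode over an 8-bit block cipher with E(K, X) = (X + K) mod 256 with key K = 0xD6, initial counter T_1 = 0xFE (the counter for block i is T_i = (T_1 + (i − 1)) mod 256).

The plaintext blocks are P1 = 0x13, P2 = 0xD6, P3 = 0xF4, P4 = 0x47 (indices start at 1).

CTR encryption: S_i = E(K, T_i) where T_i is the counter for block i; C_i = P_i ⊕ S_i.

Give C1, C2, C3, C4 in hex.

C1 = 0xC7, C2 = 0x03, C3 = 0x22, C4 = 0x90

C1: T = 0xFE, S = E(K, T) = 0xD4; 0x13 ⊕ 0xD4 = 0xC7.
C2: T = 0xFF, S = E(K, T) = 0xD5; 0xD6 ⊕ 0xD5 = 0x03.
C3: T = 0x00, S = E(K, T) = 0xD6; 0xF4 ⊕ 0xD6 = 0x22.
C4: T = 0x01, S = E(K, T) = 0xD7; 0x47 ⊕ 0xD7 = 0x90.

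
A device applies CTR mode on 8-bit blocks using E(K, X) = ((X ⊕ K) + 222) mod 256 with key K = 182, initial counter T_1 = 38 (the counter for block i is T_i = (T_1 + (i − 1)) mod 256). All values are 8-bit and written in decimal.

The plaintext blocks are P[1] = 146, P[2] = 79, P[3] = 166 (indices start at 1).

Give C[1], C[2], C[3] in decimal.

CTR encryption: S_i = E(K, T_i) where T_i is the counter for block i; C_i = P_i ⊕ S_i.
C[1]: T = 38, S = E(K, T) = 110; 146 ⊕ 110 = 252.
C[2]: T = 39, S = E(K, T) = 111; 79 ⊕ 111 = 32.
C[3]: T = 40, S = E(K, T) = 124; 166 ⊕ 124 = 218.

C[1] = 252, C[2] = 32, C[3] = 218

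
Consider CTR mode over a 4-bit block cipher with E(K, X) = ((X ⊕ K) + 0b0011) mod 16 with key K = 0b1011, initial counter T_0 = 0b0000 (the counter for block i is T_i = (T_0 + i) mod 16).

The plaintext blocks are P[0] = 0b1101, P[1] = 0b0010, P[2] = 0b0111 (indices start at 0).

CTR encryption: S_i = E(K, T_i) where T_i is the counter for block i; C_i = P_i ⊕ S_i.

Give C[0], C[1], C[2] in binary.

C[0] = 0b0011, C[1] = 0b1111, C[2] = 0b1011

C[0]: T = 0b0000, S = E(K, T) = 0b1110; 0b1101 ⊕ 0b1110 = 0b0011.
C[1]: T = 0b0001, S = E(K, T) = 0b1101; 0b0010 ⊕ 0b1101 = 0b1111.
C[2]: T = 0b0010, S = E(K, T) = 0b1100; 0b0111 ⊕ 0b1100 = 0b1011.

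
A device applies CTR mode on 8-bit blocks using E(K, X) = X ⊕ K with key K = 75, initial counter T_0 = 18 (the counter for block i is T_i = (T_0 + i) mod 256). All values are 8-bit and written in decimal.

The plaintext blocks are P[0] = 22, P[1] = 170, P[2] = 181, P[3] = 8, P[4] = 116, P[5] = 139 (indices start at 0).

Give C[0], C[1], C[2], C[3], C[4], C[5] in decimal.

CTR encryption: S_i = E(K, T_i) where T_i is the counter for block i; C_i = P_i ⊕ S_i.
C[0]: T = 18, S = E(K, T) = 89; 22 ⊕ 89 = 79.
C[1]: T = 19, S = E(K, T) = 88; 170 ⊕ 88 = 242.
C[2]: T = 20, S = E(K, T) = 95; 181 ⊕ 95 = 234.
C[3]: T = 21, S = E(K, T) = 94; 8 ⊕ 94 = 86.
C[4]: T = 22, S = E(K, T) = 93; 116 ⊕ 93 = 41.
C[5]: T = 23, S = E(K, T) = 92; 139 ⊕ 92 = 215.

C[0] = 79, C[1] = 242, C[2] = 234, C[3] = 86, C[4] = 41, C[5] = 215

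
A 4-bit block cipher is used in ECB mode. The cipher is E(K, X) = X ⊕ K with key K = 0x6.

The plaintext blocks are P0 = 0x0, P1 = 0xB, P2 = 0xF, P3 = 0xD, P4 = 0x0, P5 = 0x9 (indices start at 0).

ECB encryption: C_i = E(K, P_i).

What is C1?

C1 = 0xD

C1: E(K, 0xB) = 0xD.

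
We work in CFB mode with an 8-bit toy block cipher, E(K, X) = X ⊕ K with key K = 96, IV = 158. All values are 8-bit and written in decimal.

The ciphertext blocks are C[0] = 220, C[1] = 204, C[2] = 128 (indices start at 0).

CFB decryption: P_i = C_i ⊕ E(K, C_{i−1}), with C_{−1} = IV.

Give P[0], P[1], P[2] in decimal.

P[0] = 34, P[1] = 112, P[2] = 44

P[0]: E(K, 158) = 254; 220 ⊕ 254 = 34.
P[1]: E(K, 220) = 188; 204 ⊕ 188 = 112.
P[2]: E(K, 204) = 172; 128 ⊕ 172 = 44.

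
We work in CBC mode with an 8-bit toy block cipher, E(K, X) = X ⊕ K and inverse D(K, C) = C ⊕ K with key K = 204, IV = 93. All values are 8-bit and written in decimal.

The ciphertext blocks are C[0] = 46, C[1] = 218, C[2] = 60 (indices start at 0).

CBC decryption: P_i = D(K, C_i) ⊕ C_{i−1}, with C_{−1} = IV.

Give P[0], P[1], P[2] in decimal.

P[0] = 191, P[1] = 56, P[2] = 42

P[0]: D(K, 46) = 226; 226 ⊕ 93 = 191.
P[1]: D(K, 218) = 22; 22 ⊕ 46 = 56.
P[2]: D(K, 60) = 240; 240 ⊕ 218 = 42.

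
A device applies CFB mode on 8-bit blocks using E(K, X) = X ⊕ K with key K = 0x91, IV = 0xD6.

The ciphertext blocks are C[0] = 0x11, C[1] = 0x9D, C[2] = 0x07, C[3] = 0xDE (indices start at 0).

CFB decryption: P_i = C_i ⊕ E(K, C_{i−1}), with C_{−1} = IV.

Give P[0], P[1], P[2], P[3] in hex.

P[0]: E(K, 0xD6) = 0x47; 0x11 ⊕ 0x47 = 0x56.
P[1]: E(K, 0x11) = 0x80; 0x9D ⊕ 0x80 = 0x1D.
P[2]: E(K, 0x9D) = 0x0C; 0x07 ⊕ 0x0C = 0x0B.
P[3]: E(K, 0x07) = 0x96; 0xDE ⊕ 0x96 = 0x48.

P[0] = 0x56, P[1] = 0x1D, P[2] = 0x0B, P[3] = 0x48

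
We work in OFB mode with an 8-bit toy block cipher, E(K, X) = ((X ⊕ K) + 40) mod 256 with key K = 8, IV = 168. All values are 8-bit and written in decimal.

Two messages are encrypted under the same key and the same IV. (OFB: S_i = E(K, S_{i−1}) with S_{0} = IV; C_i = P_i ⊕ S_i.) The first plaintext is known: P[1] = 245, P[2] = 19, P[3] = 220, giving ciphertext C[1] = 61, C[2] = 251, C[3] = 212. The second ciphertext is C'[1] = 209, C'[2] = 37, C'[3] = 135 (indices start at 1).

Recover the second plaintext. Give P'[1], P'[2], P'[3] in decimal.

P'[1] = 25, P'[2] = 205, P'[3] = 143

In OFB with a reused IV, both messages share the same keystream S_i, so C_i ⊕ C'_i = P_i ⊕ P'_i and thus P'_i = P_i ⊕ C_i ⊕ C'_i.
P'[1]: 245 ⊕ 61 ⊕ 209 = 25.
P'[2]: 19 ⊕ 251 ⊕ 37 = 205.
P'[3]: 220 ⊕ 212 ⊕ 135 = 143.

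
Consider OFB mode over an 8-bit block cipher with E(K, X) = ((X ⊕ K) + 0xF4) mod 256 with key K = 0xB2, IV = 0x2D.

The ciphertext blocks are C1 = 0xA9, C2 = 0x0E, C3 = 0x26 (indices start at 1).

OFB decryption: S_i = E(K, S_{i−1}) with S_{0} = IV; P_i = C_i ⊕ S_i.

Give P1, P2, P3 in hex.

P1 = 0x3A, P2 = 0x1B, P3 = 0xBD

P1: S = E(K, 0x2D) = 0x93; 0xA9 ⊕ 0x93 = 0x3A.
P2: S = E(K, 0x93) = 0x15; 0x0E ⊕ 0x15 = 0x1B.
P3: S = E(K, 0x15) = 0x9B; 0x26 ⊕ 0x9B = 0xBD.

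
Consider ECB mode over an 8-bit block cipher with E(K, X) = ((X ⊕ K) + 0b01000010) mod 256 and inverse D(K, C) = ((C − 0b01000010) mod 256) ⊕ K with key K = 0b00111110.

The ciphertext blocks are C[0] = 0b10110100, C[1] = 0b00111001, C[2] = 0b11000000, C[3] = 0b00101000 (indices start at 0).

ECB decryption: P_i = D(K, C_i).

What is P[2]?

P[2] = 0b01000000

P[2]: D(K, 0b11000000) = 0b01000000.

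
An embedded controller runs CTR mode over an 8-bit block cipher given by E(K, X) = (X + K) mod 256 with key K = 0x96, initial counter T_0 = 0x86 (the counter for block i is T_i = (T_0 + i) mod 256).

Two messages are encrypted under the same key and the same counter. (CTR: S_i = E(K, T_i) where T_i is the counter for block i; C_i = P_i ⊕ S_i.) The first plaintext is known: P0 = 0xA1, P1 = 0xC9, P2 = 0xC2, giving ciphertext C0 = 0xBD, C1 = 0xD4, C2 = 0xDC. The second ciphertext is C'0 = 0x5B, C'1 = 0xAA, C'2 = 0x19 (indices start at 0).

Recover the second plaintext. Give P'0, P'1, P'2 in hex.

P'0 = 0x47, P'1 = 0xB7, P'2 = 0x07

In CTR with a reused counter, both messages share the same keystream S_i, so C_i ⊕ C'_i = P_i ⊕ P'_i and thus P'_i = P_i ⊕ C_i ⊕ C'_i.
P'0: 0xA1 ⊕ 0xBD ⊕ 0x5B = 0x47.
P'1: 0xC9 ⊕ 0xD4 ⊕ 0xAA = 0xB7.
P'2: 0xC2 ⊕ 0xDC ⊕ 0x19 = 0x07.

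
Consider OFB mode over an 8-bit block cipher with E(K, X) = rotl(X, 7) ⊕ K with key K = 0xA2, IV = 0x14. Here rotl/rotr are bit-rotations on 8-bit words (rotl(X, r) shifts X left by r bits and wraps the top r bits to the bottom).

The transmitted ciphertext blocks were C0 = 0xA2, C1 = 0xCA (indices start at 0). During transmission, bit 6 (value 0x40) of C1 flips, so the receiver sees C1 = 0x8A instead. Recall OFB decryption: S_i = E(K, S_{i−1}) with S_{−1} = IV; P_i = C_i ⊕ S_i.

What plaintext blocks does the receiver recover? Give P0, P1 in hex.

Only C1 changed, to 0x8A. In OFB, a change in C_i flips the same bit in P_i only; the keystream is unaffected. Decrypting the received ciphertext:
P0: S = E(K, 0x14) = 0xA8; 0xA2 ⊕ 0xA8 = 0x0A.
P1: S = E(K, 0xA8) = 0xF6; 0x8A ⊕ 0xF6 = 0x7C.
Blocks that differ from the original plaintext: P1.

P0 = 0x0A, P1 = 0x7C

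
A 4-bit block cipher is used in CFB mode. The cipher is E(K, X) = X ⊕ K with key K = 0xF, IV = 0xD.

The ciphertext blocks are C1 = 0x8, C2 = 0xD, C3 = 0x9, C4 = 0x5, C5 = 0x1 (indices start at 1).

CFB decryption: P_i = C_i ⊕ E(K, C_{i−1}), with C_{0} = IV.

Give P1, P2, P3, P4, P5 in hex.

P1: E(K, 0xD) = 0x2; 0x8 ⊕ 0x2 = 0xA.
P2: E(K, 0x8) = 0x7; 0xD ⊕ 0x7 = 0xA.
P3: E(K, 0xD) = 0x2; 0x9 ⊕ 0x2 = 0xB.
P4: E(K, 0x9) = 0x6; 0x5 ⊕ 0x6 = 0x3.
P5: E(K, 0x5) = 0xA; 0x1 ⊕ 0xA = 0xB.

P1 = 0xA, P2 = 0xA, P3 = 0xB, P4 = 0x3, P5 = 0xB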